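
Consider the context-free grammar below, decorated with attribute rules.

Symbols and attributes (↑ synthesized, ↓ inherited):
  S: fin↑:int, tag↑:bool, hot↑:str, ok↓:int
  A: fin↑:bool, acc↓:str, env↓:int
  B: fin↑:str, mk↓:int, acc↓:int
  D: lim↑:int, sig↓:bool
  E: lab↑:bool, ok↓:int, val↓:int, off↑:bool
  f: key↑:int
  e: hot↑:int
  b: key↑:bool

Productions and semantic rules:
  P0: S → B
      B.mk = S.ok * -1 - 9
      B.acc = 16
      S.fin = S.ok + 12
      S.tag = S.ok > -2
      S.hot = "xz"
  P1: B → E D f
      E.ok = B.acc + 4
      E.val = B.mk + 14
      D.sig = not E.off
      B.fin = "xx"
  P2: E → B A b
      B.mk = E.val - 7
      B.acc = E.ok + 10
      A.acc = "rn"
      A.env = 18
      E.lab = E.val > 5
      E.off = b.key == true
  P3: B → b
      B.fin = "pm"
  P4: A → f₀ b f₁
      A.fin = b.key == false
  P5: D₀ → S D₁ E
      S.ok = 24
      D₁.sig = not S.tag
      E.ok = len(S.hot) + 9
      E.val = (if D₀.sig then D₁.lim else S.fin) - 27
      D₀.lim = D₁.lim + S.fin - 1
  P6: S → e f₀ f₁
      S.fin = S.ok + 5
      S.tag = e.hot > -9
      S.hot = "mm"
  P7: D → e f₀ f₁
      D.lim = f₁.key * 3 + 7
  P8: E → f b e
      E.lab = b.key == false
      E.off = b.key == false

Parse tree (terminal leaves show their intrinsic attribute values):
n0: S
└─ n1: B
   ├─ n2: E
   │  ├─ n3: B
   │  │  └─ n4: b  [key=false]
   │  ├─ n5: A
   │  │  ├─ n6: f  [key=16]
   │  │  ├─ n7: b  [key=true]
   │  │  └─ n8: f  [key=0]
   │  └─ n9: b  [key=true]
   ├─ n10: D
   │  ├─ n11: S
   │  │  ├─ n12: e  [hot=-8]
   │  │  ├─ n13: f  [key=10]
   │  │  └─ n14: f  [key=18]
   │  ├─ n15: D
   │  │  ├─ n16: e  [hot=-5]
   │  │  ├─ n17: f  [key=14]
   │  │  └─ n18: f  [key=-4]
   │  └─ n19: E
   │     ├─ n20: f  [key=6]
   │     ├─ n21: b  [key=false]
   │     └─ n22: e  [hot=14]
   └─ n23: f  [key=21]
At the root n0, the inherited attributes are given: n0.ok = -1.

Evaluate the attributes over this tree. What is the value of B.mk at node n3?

-1

1. n0.ok = -1  [given at root]
2. n1.mk = -8  [S.ok * -1 - 9]
3. n1.acc = 16  [16]
4. n2.ok = 20  [B.acc + 4]
5. n2.val = 6  [B.mk + 14]
6. n3.mk = -1  [E.val - 7]
7. n3.acc = 30  [E.ok + 10]
8. n4.key = false  [terminal]
9. n3.fin = "pm"  ["pm"]
10. n5.acc = "rn"  ["rn"]
11. n5.env = 18  [18]
12. n6.key = 16  [terminal]
13. n7.key = true  [terminal]
14. n8.key = 0  [terminal]
15. n5.fin = false  [b.key == false]
16. n9.key = true  [terminal]
17. n2.lab = true  [E.val > 5]
18. n2.off = true  [b.key == true]
19. n10.sig = false  [not E.off]
20. n11.ok = 24  [24]
21. n12.hot = -8  [terminal]
22. n13.key = 10  [terminal]
23. n14.key = 18  [terminal]
24. n11.fin = 29  [S.ok + 5]
25. n11.tag = true  [e.hot > -9]
26. n11.hot = "mm"  ["mm"]
27. n15.sig = false  [not S.tag]
28. n16.hot = -5  [terminal]
29. n17.key = 14  [terminal]
30. n18.key = -4  [terminal]
31. n15.lim = -5  [f₁.key * 3 + 7]
32. n19.ok = 11  [len(S.hot) + 9]
33. n19.val = 2  [(if D₀.sig then D₁.lim else S.fin) - 27]
34. n20.key = 6  [terminal]
35. n21.key = false  [terminal]
36. n22.hot = 14  [terminal]
37. n19.lab = true  [b.key == false]
38. n19.off = true  [b.key == false]
39. n10.lim = 23  [D₁.lim + S.fin - 1]
40. n23.key = 21  [terminal]
41. n1.fin = "xx"  ["xx"]
42. n0.fin = 11  [S.ok + 12]
43. n0.tag = true  [S.ok > -2]
44. n0.hot = "xz"  ["xz"]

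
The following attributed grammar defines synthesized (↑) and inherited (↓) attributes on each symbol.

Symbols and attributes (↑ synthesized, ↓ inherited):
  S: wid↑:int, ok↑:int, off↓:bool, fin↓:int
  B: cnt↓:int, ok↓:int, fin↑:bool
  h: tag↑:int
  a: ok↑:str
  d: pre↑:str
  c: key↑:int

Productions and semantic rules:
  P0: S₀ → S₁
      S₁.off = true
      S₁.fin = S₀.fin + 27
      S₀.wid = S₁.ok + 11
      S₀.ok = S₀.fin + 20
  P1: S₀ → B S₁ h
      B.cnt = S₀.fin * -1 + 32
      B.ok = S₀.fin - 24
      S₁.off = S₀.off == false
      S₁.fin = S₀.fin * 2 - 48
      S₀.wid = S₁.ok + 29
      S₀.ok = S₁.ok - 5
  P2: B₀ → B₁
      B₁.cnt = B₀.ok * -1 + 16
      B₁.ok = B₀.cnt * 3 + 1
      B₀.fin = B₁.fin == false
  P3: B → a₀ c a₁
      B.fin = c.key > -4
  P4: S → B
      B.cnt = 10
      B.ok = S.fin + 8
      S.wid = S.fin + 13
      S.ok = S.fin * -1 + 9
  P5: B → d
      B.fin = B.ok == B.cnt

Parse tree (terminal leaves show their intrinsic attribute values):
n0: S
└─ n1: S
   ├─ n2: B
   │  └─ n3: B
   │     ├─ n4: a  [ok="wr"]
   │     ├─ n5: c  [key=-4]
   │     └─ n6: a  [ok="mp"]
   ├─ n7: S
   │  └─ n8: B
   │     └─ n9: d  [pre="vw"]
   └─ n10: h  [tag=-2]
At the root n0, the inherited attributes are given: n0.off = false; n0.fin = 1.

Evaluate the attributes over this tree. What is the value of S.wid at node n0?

1. n0.off = false  [given at root]
2. n0.fin = 1  [given at root]
3. n1.off = true  [true]
4. n1.fin = 28  [S₀.fin + 27]
5. n2.cnt = 4  [S₀.fin * -1 + 32]
6. n2.ok = 4  [S₀.fin - 24]
7. n3.cnt = 12  [B₀.ok * -1 + 16]
8. n3.ok = 13  [B₀.cnt * 3 + 1]
9. n4.ok = "wr"  [terminal]
10. n5.key = -4  [terminal]
11. n6.ok = "mp"  [terminal]
12. n3.fin = false  [c.key > -4]
13. n2.fin = true  [B₁.fin == false]
14. n7.off = false  [S₀.off == false]
15. n7.fin = 8  [S₀.fin * 2 - 48]
16. n8.cnt = 10  [10]
17. n8.ok = 16  [S.fin + 8]
18. n9.pre = "vw"  [terminal]
19. n8.fin = false  [B.ok == B.cnt]
20. n7.wid = 21  [S.fin + 13]
21. n7.ok = 1  [S.fin * -1 + 9]
22. n10.tag = -2  [terminal]
23. n1.wid = 30  [S₁.ok + 29]
24. n1.ok = -4  [S₁.ok - 5]
25. n0.wid = 7  [S₁.ok + 11]
26. n0.ok = 21  [S₀.fin + 20]

7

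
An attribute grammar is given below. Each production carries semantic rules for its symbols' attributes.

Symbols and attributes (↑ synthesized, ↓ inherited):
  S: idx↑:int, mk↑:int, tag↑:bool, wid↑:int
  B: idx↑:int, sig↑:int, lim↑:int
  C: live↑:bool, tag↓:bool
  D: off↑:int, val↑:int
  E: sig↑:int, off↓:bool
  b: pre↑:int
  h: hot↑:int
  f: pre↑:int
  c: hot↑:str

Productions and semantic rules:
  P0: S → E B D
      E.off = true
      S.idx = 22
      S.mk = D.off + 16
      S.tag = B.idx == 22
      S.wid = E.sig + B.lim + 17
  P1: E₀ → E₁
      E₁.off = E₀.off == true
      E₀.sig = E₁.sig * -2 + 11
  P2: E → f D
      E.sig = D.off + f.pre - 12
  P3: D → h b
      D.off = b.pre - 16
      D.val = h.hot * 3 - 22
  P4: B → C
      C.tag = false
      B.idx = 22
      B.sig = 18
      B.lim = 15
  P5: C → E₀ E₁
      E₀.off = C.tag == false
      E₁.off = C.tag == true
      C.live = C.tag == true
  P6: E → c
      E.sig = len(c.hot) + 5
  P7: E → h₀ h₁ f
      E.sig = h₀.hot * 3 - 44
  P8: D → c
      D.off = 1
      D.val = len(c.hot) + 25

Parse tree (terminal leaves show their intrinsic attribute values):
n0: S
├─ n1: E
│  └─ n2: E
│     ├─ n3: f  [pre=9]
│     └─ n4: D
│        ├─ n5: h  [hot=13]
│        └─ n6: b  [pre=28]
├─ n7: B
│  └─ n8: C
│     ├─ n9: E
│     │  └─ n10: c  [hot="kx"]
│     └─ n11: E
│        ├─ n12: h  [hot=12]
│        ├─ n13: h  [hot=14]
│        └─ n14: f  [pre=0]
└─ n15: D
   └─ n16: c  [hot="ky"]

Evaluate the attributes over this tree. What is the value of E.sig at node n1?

1. n1.off = true  [true]
2. n2.off = true  [E₀.off == true]
3. n3.pre = 9  [terminal]
4. n5.hot = 13  [terminal]
5. n6.pre = 28  [terminal]
6. n4.off = 12  [b.pre - 16]
7. n4.val = 17  [h.hot * 3 - 22]
8. n2.sig = 9  [D.off + f.pre - 12]
9. n1.sig = -7  [E₁.sig * -2 + 11]
10. n8.tag = false  [false]
11. n9.off = true  [C.tag == false]
12. n10.hot = "kx"  [terminal]
13. n9.sig = 7  [len(c.hot) + 5]
14. n11.off = false  [C.tag == true]
15. n12.hot = 12  [terminal]
16. n13.hot = 14  [terminal]
17. n14.pre = 0  [terminal]
18. n11.sig = -8  [h₀.hot * 3 - 44]
19. n8.live = false  [C.tag == true]
20. n7.idx = 22  [22]
21. n7.sig = 18  [18]
22. n7.lim = 15  [15]
23. n16.hot = "ky"  [terminal]
24. n15.off = 1  [1]
25. n15.val = 27  [len(c.hot) + 25]
26. n0.idx = 22  [22]
27. n0.mk = 17  [D.off + 16]
28. n0.tag = true  [B.idx == 22]
29. n0.wid = 25  [E.sig + B.lim + 17]

-7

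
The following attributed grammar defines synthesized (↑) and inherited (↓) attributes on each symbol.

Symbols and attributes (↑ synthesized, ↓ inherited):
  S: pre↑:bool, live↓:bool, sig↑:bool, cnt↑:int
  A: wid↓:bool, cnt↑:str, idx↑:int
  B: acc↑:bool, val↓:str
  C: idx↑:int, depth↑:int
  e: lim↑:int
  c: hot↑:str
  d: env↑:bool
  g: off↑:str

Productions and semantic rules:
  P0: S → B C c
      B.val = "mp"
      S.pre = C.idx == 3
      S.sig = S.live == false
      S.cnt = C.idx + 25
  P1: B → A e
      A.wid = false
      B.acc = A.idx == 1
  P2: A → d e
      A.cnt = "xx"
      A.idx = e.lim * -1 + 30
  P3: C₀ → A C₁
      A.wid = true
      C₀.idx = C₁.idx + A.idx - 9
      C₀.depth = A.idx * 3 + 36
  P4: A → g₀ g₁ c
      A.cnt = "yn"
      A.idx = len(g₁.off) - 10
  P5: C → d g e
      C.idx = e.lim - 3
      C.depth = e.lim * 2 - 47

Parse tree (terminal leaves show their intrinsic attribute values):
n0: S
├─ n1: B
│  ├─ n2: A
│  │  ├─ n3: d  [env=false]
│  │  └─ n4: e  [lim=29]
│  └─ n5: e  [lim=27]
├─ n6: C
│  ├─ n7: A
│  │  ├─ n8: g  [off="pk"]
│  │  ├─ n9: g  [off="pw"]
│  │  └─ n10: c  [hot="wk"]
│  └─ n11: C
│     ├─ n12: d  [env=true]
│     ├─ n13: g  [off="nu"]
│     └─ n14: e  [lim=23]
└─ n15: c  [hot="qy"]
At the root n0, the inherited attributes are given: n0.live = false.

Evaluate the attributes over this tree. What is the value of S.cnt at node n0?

1. n0.live = false  [given at root]
2. n1.val = "mp"  ["mp"]
3. n2.wid = false  [false]
4. n3.env = false  [terminal]
5. n4.lim = 29  [terminal]
6. n2.cnt = "xx"  ["xx"]
7. n2.idx = 1  [e.lim * -1 + 30]
8. n5.lim = 27  [terminal]
9. n1.acc = true  [A.idx == 1]
10. n7.wid = true  [true]
11. n8.off = "pk"  [terminal]
12. n9.off = "pw"  [terminal]
13. n10.hot = "wk"  [terminal]
14. n7.cnt = "yn"  ["yn"]
15. n7.idx = -8  [len(g₁.off) - 10]
16. n12.env = true  [terminal]
17. n13.off = "nu"  [terminal]
18. n14.lim = 23  [terminal]
19. n11.idx = 20  [e.lim - 3]
20. n11.depth = -1  [e.lim * 2 - 47]
21. n6.idx = 3  [C₁.idx + A.idx - 9]
22. n6.depth = 12  [A.idx * 3 + 36]
23. n15.hot = "qy"  [terminal]
24. n0.pre = true  [C.idx == 3]
25. n0.sig = true  [S.live == false]
26. n0.cnt = 28  [C.idx + 25]

28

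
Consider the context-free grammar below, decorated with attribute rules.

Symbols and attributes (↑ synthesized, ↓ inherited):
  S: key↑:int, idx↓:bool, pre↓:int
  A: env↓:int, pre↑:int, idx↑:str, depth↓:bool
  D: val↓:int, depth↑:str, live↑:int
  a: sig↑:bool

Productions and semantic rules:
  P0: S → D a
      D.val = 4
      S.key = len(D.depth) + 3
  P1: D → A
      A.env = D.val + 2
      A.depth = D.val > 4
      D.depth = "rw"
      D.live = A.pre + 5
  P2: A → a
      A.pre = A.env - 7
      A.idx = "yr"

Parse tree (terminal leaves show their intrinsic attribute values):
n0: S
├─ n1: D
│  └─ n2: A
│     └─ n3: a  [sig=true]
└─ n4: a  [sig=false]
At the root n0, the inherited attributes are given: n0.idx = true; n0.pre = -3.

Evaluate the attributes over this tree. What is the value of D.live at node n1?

1. n0.idx = true  [given at root]
2. n0.pre = -3  [given at root]
3. n1.val = 4  [4]
4. n2.env = 6  [D.val + 2]
5. n2.depth = false  [D.val > 4]
6. n3.sig = true  [terminal]
7. n2.pre = -1  [A.env - 7]
8. n2.idx = "yr"  ["yr"]
9. n1.depth = "rw"  ["rw"]
10. n1.live = 4  [A.pre + 5]
11. n4.sig = false  [terminal]
12. n0.key = 5  [len(D.depth) + 3]

4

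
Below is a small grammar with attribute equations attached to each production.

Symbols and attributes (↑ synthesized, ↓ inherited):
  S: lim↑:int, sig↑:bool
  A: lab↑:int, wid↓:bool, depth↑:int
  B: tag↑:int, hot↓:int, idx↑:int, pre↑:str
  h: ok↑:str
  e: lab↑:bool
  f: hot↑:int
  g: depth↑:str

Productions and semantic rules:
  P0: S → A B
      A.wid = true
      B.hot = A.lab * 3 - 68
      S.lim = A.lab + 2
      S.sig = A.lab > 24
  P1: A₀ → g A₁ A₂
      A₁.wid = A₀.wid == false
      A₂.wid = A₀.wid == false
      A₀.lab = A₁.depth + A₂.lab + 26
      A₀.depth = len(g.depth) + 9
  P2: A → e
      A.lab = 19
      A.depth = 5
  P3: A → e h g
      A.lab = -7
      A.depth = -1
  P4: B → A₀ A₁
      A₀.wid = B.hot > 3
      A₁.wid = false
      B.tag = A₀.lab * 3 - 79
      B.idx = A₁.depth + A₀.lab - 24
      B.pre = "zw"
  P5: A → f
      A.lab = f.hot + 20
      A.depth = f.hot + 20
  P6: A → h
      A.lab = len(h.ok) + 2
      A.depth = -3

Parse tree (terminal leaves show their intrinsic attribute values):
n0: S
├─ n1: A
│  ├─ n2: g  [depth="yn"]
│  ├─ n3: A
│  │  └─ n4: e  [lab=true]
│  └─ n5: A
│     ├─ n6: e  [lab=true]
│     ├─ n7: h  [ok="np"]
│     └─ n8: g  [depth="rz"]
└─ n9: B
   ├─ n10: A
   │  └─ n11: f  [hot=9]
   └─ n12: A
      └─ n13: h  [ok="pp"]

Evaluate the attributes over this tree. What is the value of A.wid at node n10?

1. n1.wid = true  [true]
2. n2.depth = "yn"  [terminal]
3. n3.wid = false  [A₀.wid == false]
4. n4.lab = true  [terminal]
5. n3.lab = 19  [19]
6. n3.depth = 5  [5]
7. n5.wid = false  [A₀.wid == false]
8. n6.lab = true  [terminal]
9. n7.ok = "np"  [terminal]
10. n8.depth = "rz"  [terminal]
11. n5.lab = -7  [-7]
12. n5.depth = -1  [-1]
13. n1.lab = 24  [A₁.depth + A₂.lab + 26]
14. n1.depth = 11  [len(g.depth) + 9]
15. n9.hot = 4  [A.lab * 3 - 68]
16. n10.wid = true  [B.hot > 3]
17. n11.hot = 9  [terminal]
18. n10.lab = 29  [f.hot + 20]
19. n10.depth = 29  [f.hot + 20]
20. n12.wid = false  [false]
21. n13.ok = "pp"  [terminal]
22. n12.lab = 4  [len(h.ok) + 2]
23. n12.depth = -3  [-3]
24. n9.tag = 8  [A₀.lab * 3 - 79]
25. n9.idx = 2  [A₁.depth + A₀.lab - 24]
26. n9.pre = "zw"  ["zw"]
27. n0.lim = 26  [A.lab + 2]
28. n0.sig = false  [A.lab > 24]

true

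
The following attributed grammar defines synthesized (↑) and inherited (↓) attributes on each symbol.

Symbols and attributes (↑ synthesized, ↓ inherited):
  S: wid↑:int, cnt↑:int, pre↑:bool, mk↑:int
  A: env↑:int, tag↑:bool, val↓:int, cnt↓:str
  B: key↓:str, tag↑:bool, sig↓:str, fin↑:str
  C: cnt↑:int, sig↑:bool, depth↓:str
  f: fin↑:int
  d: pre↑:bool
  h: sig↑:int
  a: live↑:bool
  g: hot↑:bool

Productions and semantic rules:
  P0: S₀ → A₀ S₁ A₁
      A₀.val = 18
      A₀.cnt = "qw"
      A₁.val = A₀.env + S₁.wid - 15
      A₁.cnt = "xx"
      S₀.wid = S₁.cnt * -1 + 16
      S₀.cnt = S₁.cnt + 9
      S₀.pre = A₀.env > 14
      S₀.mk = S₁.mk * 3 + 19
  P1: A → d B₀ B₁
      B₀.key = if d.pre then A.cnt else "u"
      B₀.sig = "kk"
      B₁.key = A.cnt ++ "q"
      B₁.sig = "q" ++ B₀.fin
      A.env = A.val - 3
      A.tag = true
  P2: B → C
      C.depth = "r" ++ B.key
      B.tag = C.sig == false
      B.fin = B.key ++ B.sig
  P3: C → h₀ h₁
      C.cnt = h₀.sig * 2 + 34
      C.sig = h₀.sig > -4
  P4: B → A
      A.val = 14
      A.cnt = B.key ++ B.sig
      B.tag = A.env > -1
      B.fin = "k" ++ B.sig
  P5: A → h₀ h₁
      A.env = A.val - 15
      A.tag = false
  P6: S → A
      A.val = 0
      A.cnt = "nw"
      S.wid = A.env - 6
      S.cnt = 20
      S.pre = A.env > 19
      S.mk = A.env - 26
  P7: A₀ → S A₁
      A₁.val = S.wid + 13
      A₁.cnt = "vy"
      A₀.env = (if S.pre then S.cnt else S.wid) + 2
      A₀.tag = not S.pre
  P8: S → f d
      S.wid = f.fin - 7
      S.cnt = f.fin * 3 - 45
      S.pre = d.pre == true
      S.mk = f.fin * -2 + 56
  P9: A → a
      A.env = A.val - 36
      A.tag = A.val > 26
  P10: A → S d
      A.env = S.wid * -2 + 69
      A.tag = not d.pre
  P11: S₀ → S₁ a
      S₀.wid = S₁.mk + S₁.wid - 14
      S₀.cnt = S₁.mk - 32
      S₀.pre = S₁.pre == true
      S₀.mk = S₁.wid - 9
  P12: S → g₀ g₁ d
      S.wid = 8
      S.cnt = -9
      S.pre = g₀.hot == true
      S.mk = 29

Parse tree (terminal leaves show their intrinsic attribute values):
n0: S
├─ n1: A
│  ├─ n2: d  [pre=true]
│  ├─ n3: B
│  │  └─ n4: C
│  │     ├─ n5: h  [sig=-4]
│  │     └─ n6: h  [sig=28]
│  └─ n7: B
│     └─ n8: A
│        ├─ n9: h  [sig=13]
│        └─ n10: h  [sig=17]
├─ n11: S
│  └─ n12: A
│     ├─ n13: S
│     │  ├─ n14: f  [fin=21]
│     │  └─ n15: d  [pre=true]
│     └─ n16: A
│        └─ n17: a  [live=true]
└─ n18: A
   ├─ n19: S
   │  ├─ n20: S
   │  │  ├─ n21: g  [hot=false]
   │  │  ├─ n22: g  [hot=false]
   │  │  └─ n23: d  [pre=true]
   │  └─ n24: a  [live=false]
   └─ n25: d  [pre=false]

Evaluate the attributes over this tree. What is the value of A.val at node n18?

14

1. n1.val = 18  [18]
2. n1.cnt = "qw"  ["qw"]
3. n2.pre = true  [terminal]
4. n3.key = "qw"  [if d.pre then A.cnt else "u"]
5. n3.sig = "kk"  ["kk"]
6. n4.depth = "rqw"  ["r" ++ B.key]
7. n5.sig = -4  [terminal]
8. n6.sig = 28  [terminal]
9. n4.cnt = 26  [h₀.sig * 2 + 34]
10. n4.sig = false  [h₀.sig > -4]
11. n3.tag = true  [C.sig == false]
12. n3.fin = "qwkk"  [B.key ++ B.sig]
13. n7.key = "qwq"  [A.cnt ++ "q"]
14. n7.sig = "qqwkk"  ["q" ++ B₀.fin]
15. n8.val = 14  [14]
16. n8.cnt = "qwqqqwkk"  [B.key ++ B.sig]
17. n9.sig = 13  [terminal]
18. n10.sig = 17  [terminal]
19. n8.env = -1  [A.val - 15]
20. n8.tag = false  [false]
21. n7.tag = false  [A.env > -1]
22. n7.fin = "kqqwkk"  ["k" ++ B.sig]
23. n1.env = 15  [A.val - 3]
24. n1.tag = true  [true]
25. n12.val = 0  [0]
26. n12.cnt = "nw"  ["nw"]
27. n14.fin = 21  [terminal]
28. n15.pre = true  [terminal]
29. n13.wid = 14  [f.fin - 7]
30. n13.cnt = 18  [f.fin * 3 - 45]
31. n13.pre = true  [d.pre == true]
32. n13.mk = 14  [f.fin * -2 + 56]
33. n16.val = 27  [S.wid + 13]
34. n16.cnt = "vy"  ["vy"]
35. n17.live = true  [terminal]
36. n16.env = -9  [A.val - 36]
37. n16.tag = true  [A.val > 26]
38. n12.env = 20  [(if S.pre then S.cnt else S.wid) + 2]
39. n12.tag = false  [not S.pre]
40. n11.wid = 14  [A.env - 6]
41. n11.cnt = 20  [20]
42. n11.pre = true  [A.env > 19]
43. n11.mk = -6  [A.env - 26]
44. n18.val = 14  [A₀.env + S₁.wid - 15]
45. n18.cnt = "xx"  ["xx"]
46. n21.hot = false  [terminal]
47. n22.hot = false  [terminal]
48. n23.pre = true  [terminal]
49. n20.wid = 8  [8]
50. n20.cnt = -9  [-9]
51. n20.pre = false  [g₀.hot == true]
52. n20.mk = 29  [29]
53. n24.live = false  [terminal]
54. n19.wid = 23  [S₁.mk + S₁.wid - 14]
55. n19.cnt = -3  [S₁.mk - 32]
56. n19.pre = false  [S₁.pre == true]
57. n19.mk = -1  [S₁.wid - 9]
58. n25.pre = false  [terminal]
59. n18.env = 23  [S.wid * -2 + 69]
60. n18.tag = true  [not d.pre]
61. n0.wid = -4  [S₁.cnt * -1 + 16]
62. n0.cnt = 29  [S₁.cnt + 9]
63. n0.pre = true  [A₀.env > 14]
64. n0.mk = 1  [S₁.mk * 3 + 19]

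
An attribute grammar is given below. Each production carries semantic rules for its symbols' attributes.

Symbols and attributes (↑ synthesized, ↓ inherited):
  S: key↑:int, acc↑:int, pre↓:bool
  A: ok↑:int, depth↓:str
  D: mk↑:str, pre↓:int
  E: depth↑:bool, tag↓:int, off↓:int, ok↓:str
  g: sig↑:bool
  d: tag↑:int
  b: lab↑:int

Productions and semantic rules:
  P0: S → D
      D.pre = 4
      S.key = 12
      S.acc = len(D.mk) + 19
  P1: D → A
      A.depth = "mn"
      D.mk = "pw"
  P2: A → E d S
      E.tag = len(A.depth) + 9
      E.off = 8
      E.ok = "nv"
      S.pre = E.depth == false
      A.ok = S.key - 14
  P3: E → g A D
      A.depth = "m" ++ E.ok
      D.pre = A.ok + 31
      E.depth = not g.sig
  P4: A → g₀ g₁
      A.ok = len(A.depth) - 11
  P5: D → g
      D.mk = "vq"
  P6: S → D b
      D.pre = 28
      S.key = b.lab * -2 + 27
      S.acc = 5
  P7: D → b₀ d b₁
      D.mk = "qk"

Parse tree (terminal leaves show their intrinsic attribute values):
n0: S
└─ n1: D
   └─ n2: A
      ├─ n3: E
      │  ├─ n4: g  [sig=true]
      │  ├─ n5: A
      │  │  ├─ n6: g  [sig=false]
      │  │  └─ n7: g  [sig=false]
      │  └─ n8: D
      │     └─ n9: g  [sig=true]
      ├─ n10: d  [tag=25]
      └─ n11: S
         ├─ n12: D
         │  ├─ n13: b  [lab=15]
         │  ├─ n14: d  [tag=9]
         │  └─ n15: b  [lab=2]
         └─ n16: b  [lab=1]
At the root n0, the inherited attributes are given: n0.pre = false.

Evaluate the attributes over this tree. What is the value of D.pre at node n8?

23

1. n0.pre = false  [given at root]
2. n1.pre = 4  [4]
3. n2.depth = "mn"  ["mn"]
4. n3.tag = 11  [len(A.depth) + 9]
5. n3.off = 8  [8]
6. n3.ok = "nv"  ["nv"]
7. n4.sig = true  [terminal]
8. n5.depth = "mnv"  ["m" ++ E.ok]
9. n6.sig = false  [terminal]
10. n7.sig = false  [terminal]
11. n5.ok = -8  [len(A.depth) - 11]
12. n8.pre = 23  [A.ok + 31]
13. n9.sig = true  [terminal]
14. n8.mk = "vq"  ["vq"]
15. n3.depth = false  [not g.sig]
16. n10.tag = 25  [terminal]
17. n11.pre = true  [E.depth == false]
18. n12.pre = 28  [28]
19. n13.lab = 15  [terminal]
20. n14.tag = 9  [terminal]
21. n15.lab = 2  [terminal]
22. n12.mk = "qk"  ["qk"]
23. n16.lab = 1  [terminal]
24. n11.key = 25  [b.lab * -2 + 27]
25. n11.acc = 5  [5]
26. n2.ok = 11  [S.key - 14]
27. n1.mk = "pw"  ["pw"]
28. n0.key = 12  [12]
29. n0.acc = 21  [len(D.mk) + 19]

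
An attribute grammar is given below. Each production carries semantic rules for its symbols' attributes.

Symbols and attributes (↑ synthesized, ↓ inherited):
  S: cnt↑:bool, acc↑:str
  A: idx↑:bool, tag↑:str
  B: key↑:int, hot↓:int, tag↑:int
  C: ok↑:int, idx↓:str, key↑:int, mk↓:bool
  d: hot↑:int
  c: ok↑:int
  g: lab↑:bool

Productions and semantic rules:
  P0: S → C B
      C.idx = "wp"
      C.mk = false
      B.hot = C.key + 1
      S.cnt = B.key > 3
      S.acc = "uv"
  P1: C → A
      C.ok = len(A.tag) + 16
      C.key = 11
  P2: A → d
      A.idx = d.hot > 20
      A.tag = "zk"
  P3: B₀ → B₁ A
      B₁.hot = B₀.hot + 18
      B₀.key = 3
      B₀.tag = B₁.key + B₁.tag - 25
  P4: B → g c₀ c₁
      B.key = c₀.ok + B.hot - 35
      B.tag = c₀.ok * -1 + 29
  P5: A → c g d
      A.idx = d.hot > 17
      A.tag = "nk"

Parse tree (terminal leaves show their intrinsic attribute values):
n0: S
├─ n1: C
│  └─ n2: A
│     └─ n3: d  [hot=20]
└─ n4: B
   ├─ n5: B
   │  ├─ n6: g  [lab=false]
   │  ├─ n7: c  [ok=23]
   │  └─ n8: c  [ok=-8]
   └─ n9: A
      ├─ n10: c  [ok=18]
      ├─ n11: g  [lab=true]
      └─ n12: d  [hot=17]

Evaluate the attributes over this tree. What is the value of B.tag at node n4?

-1

1. n1.idx = "wp"  ["wp"]
2. n1.mk = false  [false]
3. n3.hot = 20  [terminal]
4. n2.idx = false  [d.hot > 20]
5. n2.tag = "zk"  ["zk"]
6. n1.ok = 18  [len(A.tag) + 16]
7. n1.key = 11  [11]
8. n4.hot = 12  [C.key + 1]
9. n5.hot = 30  [B₀.hot + 18]
10. n6.lab = false  [terminal]
11. n7.ok = 23  [terminal]
12. n8.ok = -8  [terminal]
13. n5.key = 18  [c₀.ok + B.hot - 35]
14. n5.tag = 6  [c₀.ok * -1 + 29]
15. n10.ok = 18  [terminal]
16. n11.lab = true  [terminal]
17. n12.hot = 17  [terminal]
18. n9.idx = false  [d.hot > 17]
19. n9.tag = "nk"  ["nk"]
20. n4.key = 3  [3]
21. n4.tag = -1  [B₁.key + B₁.tag - 25]
22. n0.cnt = false  [B.key > 3]
23. n0.acc = "uv"  ["uv"]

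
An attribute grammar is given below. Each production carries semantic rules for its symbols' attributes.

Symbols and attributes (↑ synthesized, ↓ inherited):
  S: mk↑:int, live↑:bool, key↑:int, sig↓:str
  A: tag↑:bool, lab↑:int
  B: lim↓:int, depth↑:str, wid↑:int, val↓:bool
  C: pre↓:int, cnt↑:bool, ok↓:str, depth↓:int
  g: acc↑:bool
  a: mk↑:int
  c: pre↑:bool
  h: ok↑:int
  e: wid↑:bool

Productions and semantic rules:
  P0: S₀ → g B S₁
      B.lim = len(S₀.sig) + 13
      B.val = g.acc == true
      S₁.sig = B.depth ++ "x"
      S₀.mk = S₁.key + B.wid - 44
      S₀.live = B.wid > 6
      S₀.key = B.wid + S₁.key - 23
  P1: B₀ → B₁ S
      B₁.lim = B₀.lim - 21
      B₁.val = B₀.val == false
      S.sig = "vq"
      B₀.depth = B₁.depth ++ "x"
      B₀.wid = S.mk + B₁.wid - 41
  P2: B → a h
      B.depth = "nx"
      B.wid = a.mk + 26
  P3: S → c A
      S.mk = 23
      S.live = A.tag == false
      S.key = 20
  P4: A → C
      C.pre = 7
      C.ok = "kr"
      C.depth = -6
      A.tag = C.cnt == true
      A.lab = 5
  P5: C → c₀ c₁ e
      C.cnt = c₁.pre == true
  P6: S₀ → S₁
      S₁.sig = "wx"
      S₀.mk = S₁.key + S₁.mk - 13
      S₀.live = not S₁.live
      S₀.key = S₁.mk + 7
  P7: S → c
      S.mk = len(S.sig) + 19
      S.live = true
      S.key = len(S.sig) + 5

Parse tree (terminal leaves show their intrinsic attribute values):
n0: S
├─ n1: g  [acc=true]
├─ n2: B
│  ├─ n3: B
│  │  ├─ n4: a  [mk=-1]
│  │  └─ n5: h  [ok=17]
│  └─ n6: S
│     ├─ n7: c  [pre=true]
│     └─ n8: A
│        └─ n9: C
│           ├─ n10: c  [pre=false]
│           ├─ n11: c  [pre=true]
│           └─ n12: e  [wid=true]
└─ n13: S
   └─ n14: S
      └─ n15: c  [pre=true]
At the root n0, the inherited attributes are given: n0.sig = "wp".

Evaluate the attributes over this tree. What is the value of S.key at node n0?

12

1. n0.sig = "wp"  [given at root]
2. n1.acc = true  [terminal]
3. n2.lim = 15  [len(S₀.sig) + 13]
4. n2.val = true  [g.acc == true]
5. n3.lim = -6  [B₀.lim - 21]
6. n3.val = false  [B₀.val == false]
7. n4.mk = -1  [terminal]
8. n5.ok = 17  [terminal]
9. n3.depth = "nx"  ["nx"]
10. n3.wid = 25  [a.mk + 26]
11. n6.sig = "vq"  ["vq"]
12. n7.pre = true  [terminal]
13. n9.pre = 7  [7]
14. n9.ok = "kr"  ["kr"]
15. n9.depth = -6  [-6]
16. n10.pre = false  [terminal]
17. n11.pre = true  [terminal]
18. n12.wid = true  [terminal]
19. n9.cnt = true  [c₁.pre == true]
20. n8.tag = true  [C.cnt == true]
21. n8.lab = 5  [5]
22. n6.mk = 23  [23]
23. n6.live = false  [A.tag == false]
24. n6.key = 20  [20]
25. n2.depth = "nxx"  [B₁.depth ++ "x"]
26. n2.wid = 7  [S.mk + B₁.wid - 41]
27. n13.sig = "nxxx"  [B.depth ++ "x"]
28. n14.sig = "wx"  ["wx"]
29. n15.pre = true  [terminal]
30. n14.mk = 21  [len(S.sig) + 19]
31. n14.live = true  [true]
32. n14.key = 7  [len(S.sig) + 5]
33. n13.mk = 15  [S₁.key + S₁.mk - 13]
34. n13.live = false  [not S₁.live]
35. n13.key = 28  [S₁.mk + 7]
36. n0.mk = -9  [S₁.key + B.wid - 44]
37. n0.live = true  [B.wid > 6]
38. n0.key = 12  [B.wid + S₁.key - 23]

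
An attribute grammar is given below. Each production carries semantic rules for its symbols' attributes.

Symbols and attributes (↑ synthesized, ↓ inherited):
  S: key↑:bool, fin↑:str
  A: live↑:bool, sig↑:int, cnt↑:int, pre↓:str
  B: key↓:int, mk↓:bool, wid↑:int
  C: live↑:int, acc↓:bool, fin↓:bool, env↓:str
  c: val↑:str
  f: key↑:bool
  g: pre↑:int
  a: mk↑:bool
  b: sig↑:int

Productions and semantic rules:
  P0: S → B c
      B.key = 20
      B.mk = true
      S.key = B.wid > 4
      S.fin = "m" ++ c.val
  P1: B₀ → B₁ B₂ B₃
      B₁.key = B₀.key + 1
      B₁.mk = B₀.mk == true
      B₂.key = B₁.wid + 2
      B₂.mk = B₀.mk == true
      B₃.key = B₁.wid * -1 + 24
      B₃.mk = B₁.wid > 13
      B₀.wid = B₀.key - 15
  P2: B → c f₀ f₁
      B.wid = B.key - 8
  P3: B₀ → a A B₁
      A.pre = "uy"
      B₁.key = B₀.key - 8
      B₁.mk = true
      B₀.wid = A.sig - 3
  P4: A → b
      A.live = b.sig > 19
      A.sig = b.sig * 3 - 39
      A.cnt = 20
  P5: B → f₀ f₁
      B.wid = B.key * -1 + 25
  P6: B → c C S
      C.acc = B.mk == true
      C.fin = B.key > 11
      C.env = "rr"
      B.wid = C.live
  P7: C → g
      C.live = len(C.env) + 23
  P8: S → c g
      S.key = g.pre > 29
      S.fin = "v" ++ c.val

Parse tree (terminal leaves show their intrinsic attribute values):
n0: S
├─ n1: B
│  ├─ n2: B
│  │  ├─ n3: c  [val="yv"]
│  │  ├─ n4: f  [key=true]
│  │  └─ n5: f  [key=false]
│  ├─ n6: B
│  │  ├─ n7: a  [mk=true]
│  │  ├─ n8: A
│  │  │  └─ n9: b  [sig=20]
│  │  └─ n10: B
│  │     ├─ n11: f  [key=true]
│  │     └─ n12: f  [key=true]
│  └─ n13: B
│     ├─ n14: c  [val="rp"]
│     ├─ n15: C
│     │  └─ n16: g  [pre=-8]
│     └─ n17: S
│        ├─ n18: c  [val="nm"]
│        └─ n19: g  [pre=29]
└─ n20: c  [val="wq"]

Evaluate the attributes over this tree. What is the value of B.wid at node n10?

1. n1.key = 20  [20]
2. n1.mk = true  [true]
3. n2.key = 21  [B₀.key + 1]
4. n2.mk = true  [B₀.mk == true]
5. n3.val = "yv"  [terminal]
6. n4.key = true  [terminal]
7. n5.key = false  [terminal]
8. n2.wid = 13  [B.key - 8]
9. n6.key = 15  [B₁.wid + 2]
10. n6.mk = true  [B₀.mk == true]
11. n7.mk = true  [terminal]
12. n8.pre = "uy"  ["uy"]
13. n9.sig = 20  [terminal]
14. n8.live = true  [b.sig > 19]
15. n8.sig = 21  [b.sig * 3 - 39]
16. n8.cnt = 20  [20]
17. n10.key = 7  [B₀.key - 8]
18. n10.mk = true  [true]
19. n11.key = true  [terminal]
20. n12.key = true  [terminal]
21. n10.wid = 18  [B.key * -1 + 25]
22. n6.wid = 18  [A.sig - 3]
23. n13.key = 11  [B₁.wid * -1 + 24]
24. n13.mk = false  [B₁.wid > 13]
25. n14.val = "rp"  [terminal]
26. n15.acc = false  [B.mk == true]
27. n15.fin = false  [B.key > 11]
28. n15.env = "rr"  ["rr"]
29. n16.pre = -8  [terminal]
30. n15.live = 25  [len(C.env) + 23]
31. n18.val = "nm"  [terminal]
32. n19.pre = 29  [terminal]
33. n17.key = false  [g.pre > 29]
34. n17.fin = "vnm"  ["v" ++ c.val]
35. n13.wid = 25  [C.live]
36. n1.wid = 5  [B₀.key - 15]
37. n20.val = "wq"  [terminal]
38. n0.key = true  [B.wid > 4]
39. n0.fin = "mwq"  ["m" ++ c.val]

18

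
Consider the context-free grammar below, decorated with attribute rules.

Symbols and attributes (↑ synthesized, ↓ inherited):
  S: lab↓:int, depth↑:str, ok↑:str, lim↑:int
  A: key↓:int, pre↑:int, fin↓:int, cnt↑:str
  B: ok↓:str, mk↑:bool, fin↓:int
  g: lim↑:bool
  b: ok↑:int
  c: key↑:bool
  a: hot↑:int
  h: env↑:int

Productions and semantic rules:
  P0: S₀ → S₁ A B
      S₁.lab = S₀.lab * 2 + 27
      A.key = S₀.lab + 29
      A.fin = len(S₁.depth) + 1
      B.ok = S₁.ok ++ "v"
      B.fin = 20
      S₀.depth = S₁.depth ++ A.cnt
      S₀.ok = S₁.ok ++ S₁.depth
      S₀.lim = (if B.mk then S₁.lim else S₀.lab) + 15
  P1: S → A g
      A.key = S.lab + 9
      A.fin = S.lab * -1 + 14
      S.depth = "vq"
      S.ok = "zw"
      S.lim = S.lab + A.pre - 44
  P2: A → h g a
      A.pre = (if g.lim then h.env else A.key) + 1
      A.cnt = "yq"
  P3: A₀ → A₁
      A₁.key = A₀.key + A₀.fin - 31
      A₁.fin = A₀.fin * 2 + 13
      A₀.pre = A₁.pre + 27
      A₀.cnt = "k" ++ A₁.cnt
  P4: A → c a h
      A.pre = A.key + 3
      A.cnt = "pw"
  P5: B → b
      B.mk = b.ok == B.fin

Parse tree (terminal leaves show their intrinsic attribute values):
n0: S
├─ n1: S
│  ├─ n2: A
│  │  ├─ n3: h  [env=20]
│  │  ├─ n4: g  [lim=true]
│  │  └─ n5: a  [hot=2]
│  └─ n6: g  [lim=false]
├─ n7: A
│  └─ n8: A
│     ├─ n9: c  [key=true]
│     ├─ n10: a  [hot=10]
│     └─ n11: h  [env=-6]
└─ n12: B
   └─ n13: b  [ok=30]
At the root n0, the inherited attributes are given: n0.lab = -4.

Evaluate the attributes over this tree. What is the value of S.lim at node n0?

1. n0.lab = -4  [given at root]
2. n1.lab = 19  [S₀.lab * 2 + 27]
3. n2.key = 28  [S.lab + 9]
4. n2.fin = -5  [S.lab * -1 + 14]
5. n3.env = 20  [terminal]
6. n4.lim = true  [terminal]
7. n5.hot = 2  [terminal]
8. n2.pre = 21  [(if g.lim then h.env else A.key) + 1]
9. n2.cnt = "yq"  ["yq"]
10. n6.lim = false  [terminal]
11. n1.depth = "vq"  ["vq"]
12. n1.ok = "zw"  ["zw"]
13. n1.lim = -4  [S.lab + A.pre - 44]
14. n7.key = 25  [S₀.lab + 29]
15. n7.fin = 3  [len(S₁.depth) + 1]
16. n8.key = -3  [A₀.key + A₀.fin - 31]
17. n8.fin = 19  [A₀.fin * 2 + 13]
18. n9.key = true  [terminal]
19. n10.hot = 10  [terminal]
20. n11.env = -6  [terminal]
21. n8.pre = 0  [A.key + 3]
22. n8.cnt = "pw"  ["pw"]
23. n7.pre = 27  [A₁.pre + 27]
24. n7.cnt = "kpw"  ["k" ++ A₁.cnt]
25. n12.ok = "zwv"  [S₁.ok ++ "v"]
26. n12.fin = 20  [20]
27. n13.ok = 30  [terminal]
28. n12.mk = false  [b.ok == B.fin]
29. n0.depth = "vqkpw"  [S₁.depth ++ A.cnt]
30. n0.ok = "zwvq"  [S₁.ok ++ S₁.depth]
31. n0.lim = 11  [(if B.mk then S₁.lim else S₀.lab) + 15]

11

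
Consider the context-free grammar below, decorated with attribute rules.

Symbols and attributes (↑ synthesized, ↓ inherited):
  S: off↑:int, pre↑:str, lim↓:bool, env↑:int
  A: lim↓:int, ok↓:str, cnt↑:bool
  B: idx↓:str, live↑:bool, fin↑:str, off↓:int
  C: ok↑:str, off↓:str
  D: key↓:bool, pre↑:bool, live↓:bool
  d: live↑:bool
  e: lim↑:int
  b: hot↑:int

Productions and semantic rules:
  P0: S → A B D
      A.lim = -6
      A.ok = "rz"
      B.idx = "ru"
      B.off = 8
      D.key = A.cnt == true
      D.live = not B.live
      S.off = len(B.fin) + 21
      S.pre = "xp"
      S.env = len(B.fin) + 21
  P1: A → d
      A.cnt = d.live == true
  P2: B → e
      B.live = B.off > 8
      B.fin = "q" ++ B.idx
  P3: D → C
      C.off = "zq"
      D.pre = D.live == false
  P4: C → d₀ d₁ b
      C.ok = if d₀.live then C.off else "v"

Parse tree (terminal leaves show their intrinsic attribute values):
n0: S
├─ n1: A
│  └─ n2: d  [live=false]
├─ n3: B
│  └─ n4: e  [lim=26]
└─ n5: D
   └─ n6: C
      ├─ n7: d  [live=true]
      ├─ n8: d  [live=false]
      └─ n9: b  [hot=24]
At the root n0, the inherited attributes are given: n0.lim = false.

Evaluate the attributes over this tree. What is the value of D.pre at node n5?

1. n0.lim = false  [given at root]
2. n1.lim = -6  [-6]
3. n1.ok = "rz"  ["rz"]
4. n2.live = false  [terminal]
5. n1.cnt = false  [d.live == true]
6. n3.idx = "ru"  ["ru"]
7. n3.off = 8  [8]
8. n4.lim = 26  [terminal]
9. n3.live = false  [B.off > 8]
10. n3.fin = "qru"  ["q" ++ B.idx]
11. n5.key = false  [A.cnt == true]
12. n5.live = true  [not B.live]
13. n6.off = "zq"  ["zq"]
14. n7.live = true  [terminal]
15. n8.live = false  [terminal]
16. n9.hot = 24  [terminal]
17. n6.ok = "zq"  [if d₀.live then C.off else "v"]
18. n5.pre = false  [D.live == false]
19. n0.off = 24  [len(B.fin) + 21]
20. n0.pre = "xp"  ["xp"]
21. n0.env = 24  [len(B.fin) + 21]

false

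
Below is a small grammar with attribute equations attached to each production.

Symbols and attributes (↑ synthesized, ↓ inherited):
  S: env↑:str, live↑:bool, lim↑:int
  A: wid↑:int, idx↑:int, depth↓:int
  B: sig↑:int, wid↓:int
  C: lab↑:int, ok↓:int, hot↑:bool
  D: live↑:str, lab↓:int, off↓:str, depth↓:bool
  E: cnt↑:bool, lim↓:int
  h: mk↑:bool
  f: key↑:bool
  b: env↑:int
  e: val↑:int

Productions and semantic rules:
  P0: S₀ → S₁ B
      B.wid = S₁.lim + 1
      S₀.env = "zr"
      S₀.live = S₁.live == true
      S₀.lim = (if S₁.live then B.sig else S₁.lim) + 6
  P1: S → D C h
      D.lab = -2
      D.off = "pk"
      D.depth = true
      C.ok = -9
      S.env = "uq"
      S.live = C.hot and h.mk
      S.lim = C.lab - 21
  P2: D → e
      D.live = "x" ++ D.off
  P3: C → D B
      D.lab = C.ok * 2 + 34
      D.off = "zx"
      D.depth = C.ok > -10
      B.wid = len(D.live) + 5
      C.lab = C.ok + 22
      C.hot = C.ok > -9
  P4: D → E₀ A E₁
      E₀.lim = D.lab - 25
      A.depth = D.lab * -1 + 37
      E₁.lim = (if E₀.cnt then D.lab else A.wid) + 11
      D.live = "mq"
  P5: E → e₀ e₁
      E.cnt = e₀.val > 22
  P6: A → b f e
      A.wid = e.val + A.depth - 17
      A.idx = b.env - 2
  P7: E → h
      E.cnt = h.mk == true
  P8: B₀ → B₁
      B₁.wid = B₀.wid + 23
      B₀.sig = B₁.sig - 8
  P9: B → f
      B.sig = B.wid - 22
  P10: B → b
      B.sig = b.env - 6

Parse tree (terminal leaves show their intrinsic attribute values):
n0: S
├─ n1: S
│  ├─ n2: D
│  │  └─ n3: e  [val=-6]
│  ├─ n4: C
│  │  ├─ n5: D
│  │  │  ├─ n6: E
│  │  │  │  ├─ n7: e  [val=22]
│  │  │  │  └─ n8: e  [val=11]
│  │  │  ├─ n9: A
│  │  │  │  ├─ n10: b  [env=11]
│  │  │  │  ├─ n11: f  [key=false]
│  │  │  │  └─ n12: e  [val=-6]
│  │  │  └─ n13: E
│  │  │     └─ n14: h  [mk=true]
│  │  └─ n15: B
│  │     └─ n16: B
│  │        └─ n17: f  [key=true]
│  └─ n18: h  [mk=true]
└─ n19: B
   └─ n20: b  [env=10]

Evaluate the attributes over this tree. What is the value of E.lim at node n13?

1. n2.lab = -2  [-2]
2. n2.off = "pk"  ["pk"]
3. n2.depth = true  [true]
4. n3.val = -6  [terminal]
5. n2.live = "xpk"  ["x" ++ D.off]
6. n4.ok = -9  [-9]
7. n5.lab = 16  [C.ok * 2 + 34]
8. n5.off = "zx"  ["zx"]
9. n5.depth = true  [C.ok > -10]
10. n6.lim = -9  [D.lab - 25]
11. n7.val = 22  [terminal]
12. n8.val = 11  [terminal]
13. n6.cnt = false  [e₀.val > 22]
14. n9.depth = 21  [D.lab * -1 + 37]
15. n10.env = 11  [terminal]
16. n11.key = false  [terminal]
17. n12.val = -6  [terminal]
18. n9.wid = -2  [e.val + A.depth - 17]
19. n9.idx = 9  [b.env - 2]
20. n13.lim = 9  [(if E₀.cnt then D.lab else A.wid) + 11]
21. n14.mk = true  [terminal]
22. n13.cnt = true  [h.mk == true]
23. n5.live = "mq"  ["mq"]
24. n15.wid = 7  [len(D.live) + 5]
25. n16.wid = 30  [B₀.wid + 23]
26. n17.key = true  [terminal]
27. n16.sig = 8  [B.wid - 22]
28. n15.sig = 0  [B₁.sig - 8]
29. n4.lab = 13  [C.ok + 22]
30. n4.hot = false  [C.ok > -9]
31. n18.mk = true  [terminal]
32. n1.env = "uq"  ["uq"]
33. n1.live = false  [C.hot and h.mk]
34. n1.lim = -8  [C.lab - 21]
35. n19.wid = -7  [S₁.lim + 1]
36. n20.env = 10  [terminal]
37. n19.sig = 4  [b.env - 6]
38. n0.env = "zr"  ["zr"]
39. n0.live = false  [S₁.live == true]
40. n0.lim = -2  [(if S₁.live then B.sig else S₁.lim) + 6]

9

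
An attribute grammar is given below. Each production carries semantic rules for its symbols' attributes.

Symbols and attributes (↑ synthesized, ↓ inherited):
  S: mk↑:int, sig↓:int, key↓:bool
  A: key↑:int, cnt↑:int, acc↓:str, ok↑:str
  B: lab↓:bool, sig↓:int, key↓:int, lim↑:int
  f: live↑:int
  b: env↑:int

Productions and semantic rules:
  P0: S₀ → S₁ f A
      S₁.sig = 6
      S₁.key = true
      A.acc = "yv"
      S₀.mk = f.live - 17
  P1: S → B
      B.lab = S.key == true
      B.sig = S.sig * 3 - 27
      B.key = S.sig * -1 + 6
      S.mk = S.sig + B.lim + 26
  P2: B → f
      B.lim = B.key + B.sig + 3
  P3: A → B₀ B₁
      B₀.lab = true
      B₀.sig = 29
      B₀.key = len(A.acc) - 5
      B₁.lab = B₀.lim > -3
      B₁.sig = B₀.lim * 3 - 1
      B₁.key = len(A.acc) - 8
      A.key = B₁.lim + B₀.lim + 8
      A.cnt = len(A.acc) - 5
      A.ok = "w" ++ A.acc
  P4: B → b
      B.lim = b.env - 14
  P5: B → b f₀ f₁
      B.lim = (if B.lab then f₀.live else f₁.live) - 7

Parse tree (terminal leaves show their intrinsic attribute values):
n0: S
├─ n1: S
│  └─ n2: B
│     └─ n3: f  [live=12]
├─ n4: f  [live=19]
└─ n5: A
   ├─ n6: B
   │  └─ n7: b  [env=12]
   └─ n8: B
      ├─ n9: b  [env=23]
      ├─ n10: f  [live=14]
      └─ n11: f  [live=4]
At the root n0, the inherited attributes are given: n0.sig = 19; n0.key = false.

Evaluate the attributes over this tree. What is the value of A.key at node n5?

13

1. n0.sig = 19  [given at root]
2. n0.key = false  [given at root]
3. n1.sig = 6  [6]
4. n1.key = true  [true]
5. n2.lab = true  [S.key == true]
6. n2.sig = -9  [S.sig * 3 - 27]
7. n2.key = 0  [S.sig * -1 + 6]
8. n3.live = 12  [terminal]
9. n2.lim = -6  [B.key + B.sig + 3]
10. n1.mk = 26  [S.sig + B.lim + 26]
11. n4.live = 19  [terminal]
12. n5.acc = "yv"  ["yv"]
13. n6.lab = true  [true]
14. n6.sig = 29  [29]
15. n6.key = -3  [len(A.acc) - 5]
16. n7.env = 12  [terminal]
17. n6.lim = -2  [b.env - 14]
18. n8.lab = true  [B₀.lim > -3]
19. n8.sig = -7  [B₀.lim * 3 - 1]
20. n8.key = -6  [len(A.acc) - 8]
21. n9.env = 23  [terminal]
22. n10.live = 14  [terminal]
23. n11.live = 4  [terminal]
24. n8.lim = 7  [(if B.lab then f₀.live else f₁.live) - 7]
25. n5.key = 13  [B₁.lim + B₀.lim + 8]
26. n5.cnt = -3  [len(A.acc) - 5]
27. n5.ok = "wyv"  ["w" ++ A.acc]
28. n0.mk = 2  [f.live - 17]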